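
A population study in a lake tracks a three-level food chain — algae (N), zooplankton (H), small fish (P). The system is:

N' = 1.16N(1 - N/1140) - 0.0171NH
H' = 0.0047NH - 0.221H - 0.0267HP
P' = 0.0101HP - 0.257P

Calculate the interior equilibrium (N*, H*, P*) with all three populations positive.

From dP/dt = 0: 0.0101H* = 0.257, so H* = 25.4.
From dN/dt = 0: 1.16(1 - N*/1140) = 0.0171·25.4, giving N* = 1140·(1 - 0.375) = 712.
From dH/dt = 0: 0.0047·712 - 0.221 = 0.0267P*, so P* = 3.13/0.0267 = 117.

N* ≈ 712, H* ≈ 25.4, P* ≈ 117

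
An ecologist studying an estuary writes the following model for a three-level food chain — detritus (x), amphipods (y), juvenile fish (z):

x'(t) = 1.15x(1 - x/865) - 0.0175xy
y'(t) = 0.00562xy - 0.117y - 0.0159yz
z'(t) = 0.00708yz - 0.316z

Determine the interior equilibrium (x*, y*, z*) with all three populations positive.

x* ≈ 277, y* ≈ 44.6, z* ≈ 90.7

From dz/dt = 0: 0.00708y* = 0.316, so y* = 44.6.
From dx/dt = 0: 1.15(1 - x*/865) = 0.0175·44.6, giving x* = 865·(1 - 0.679) = 277.
From dy/dt = 0: 0.00562·277 - 0.117 = 0.0159z*, so z* = 1.44/0.0159 = 90.7.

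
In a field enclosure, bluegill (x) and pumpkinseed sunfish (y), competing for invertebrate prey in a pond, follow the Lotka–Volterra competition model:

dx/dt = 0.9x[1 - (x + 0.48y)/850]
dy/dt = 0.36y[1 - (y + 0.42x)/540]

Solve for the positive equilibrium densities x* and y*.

Setting both brackets to zero gives the nullclines x + 0.48y = 850 and 0.42x + y = 540.
Substituting y = 540 - 0.42x into the first: x(1 - 0.48·0.42) = 850 - 0.48·540.
So x* = 591/0.798 = 740, and then y* = 540 - 0.42·740 = 229.

x* ≈ 740, y* ≈ 229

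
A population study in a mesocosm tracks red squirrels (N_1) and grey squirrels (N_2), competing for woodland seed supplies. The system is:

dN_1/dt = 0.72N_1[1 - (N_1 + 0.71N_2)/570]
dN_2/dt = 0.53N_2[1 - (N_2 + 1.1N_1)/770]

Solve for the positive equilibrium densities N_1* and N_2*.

N_1* ≈ 106, N_2* ≈ 653

Setting both brackets to zero gives the nullclines N_1 + 0.71N_2 = 570 and 1.1N_1 + N_2 = 770.
Substituting N_2 = 770 - 1.1N_1 into the first: N_1(1 - 0.71·1.1) = 570 - 0.71·770.
So N_1* = 23.3/0.219 = 106, and then N_2* = 770 - 1.1·106 = 653.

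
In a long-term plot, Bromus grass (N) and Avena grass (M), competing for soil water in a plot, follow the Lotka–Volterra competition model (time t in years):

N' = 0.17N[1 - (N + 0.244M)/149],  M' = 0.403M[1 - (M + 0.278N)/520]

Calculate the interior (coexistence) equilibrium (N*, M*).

Setting both brackets to zero gives the nullclines N + 0.244M = 149 and 0.278N + M = 520.
Substituting M = 520 - 0.278N into the first: N(1 - 0.244·0.278) = 149 - 0.244·520.
So N* = 22.1/0.932 = 23.7, and then M* = 520 - 0.278·23.7 = 513.

N* ≈ 23.7, M* ≈ 513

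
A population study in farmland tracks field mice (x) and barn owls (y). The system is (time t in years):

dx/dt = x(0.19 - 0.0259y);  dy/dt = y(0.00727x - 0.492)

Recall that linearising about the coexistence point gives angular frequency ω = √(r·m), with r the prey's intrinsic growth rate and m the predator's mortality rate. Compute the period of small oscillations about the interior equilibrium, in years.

T ≈ 20.6 years

Here r = 0.19 and m = 0.492, so r·m = 0.0935.
ω = √0.0935 = 0.306 per year, hence T = 2π/ω ≈ 20.6 years.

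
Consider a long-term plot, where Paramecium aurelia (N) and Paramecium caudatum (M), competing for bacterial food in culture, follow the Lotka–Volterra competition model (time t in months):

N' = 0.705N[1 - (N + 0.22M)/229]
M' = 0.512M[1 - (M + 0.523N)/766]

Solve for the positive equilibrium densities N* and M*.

N* ≈ 68.3, M* ≈ 730

Setting both brackets to zero gives the nullclines N + 0.22M = 229 and 0.523N + M = 766.
Substituting M = 766 - 0.523N into the first: N(1 - 0.22·0.523) = 229 - 0.22·766.
So N* = 60.5/0.885 = 68.3, and then M* = 766 - 0.523·68.3 = 730.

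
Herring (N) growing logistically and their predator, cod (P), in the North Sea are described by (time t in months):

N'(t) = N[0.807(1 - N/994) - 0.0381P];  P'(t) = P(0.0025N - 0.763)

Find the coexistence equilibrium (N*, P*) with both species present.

From dP/dt = 0 with P > 0: 0.0025N* = 0.763, so N* = 305.
Substitute into dN/dt = 0: 0.807(1 - 305/994) = 0.0381P*.
The bracket is 0.693, giving P* = 0.559/0.0381 = 14.7.

N* ≈ 305, P* ≈ 14.7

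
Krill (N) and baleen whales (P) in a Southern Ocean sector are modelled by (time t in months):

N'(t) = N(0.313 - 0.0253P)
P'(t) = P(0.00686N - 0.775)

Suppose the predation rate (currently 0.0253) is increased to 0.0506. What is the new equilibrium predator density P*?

P* ≈ 6.19

At the interior fixed point, setting dN/dt = 0 with N > 0 fixes P* = (prey growth rate)/(NP coefficient) — independent of the other coefficients.
With the change, P* = 0.313/0.0506 = 6.19; it falls from 12.4.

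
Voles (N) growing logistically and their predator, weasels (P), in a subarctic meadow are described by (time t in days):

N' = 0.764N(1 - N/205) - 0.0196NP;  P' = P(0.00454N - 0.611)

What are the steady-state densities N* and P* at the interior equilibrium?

N* ≈ 135, P* ≈ 13.4

From dP/dt = 0 with P > 0: 0.00454N* = 0.611, so N* = 135.
Substitute into dN/dt = 0: 0.764(1 - 135/205) = 0.0196P*.
The bracket is 0.344, giving P* = 0.262/0.0196 = 13.4.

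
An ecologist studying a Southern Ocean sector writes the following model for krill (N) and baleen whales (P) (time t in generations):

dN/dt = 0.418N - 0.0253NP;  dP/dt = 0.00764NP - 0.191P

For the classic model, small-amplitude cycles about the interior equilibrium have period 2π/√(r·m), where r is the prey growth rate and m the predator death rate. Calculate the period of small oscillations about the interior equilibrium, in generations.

T ≈ 22.2 generations

Here r = 0.418 and m = 0.191, so r·m = 0.0798.
ω = √0.0798 = 0.283 per generation, hence T = 2π/ω ≈ 22.2 generations.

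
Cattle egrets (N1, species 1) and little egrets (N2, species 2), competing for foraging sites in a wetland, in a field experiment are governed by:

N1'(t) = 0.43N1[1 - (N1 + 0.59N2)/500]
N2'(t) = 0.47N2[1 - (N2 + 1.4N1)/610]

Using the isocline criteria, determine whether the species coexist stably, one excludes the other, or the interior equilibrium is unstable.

species 1 excludes species 2

Compare the nullcline intercepts: K1/α12 = 500/0.59 = 847 > K2 = 610; K2/α21 = 610/1.4 = 436 < K1 = 500.
Since the inequalities point opposite ways, species 1 can invade but species 2 cannot.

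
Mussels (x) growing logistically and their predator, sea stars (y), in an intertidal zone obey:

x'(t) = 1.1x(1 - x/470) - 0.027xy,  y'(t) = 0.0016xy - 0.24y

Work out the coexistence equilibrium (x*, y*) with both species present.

x* ≈ 150, y* ≈ 27.7

From dy/dt = 0 with y > 0: 0.0016x* = 0.24, so x* = 150.
Substitute into dx/dt = 0: 1.1(1 - 150/470) = 0.027y*.
The bracket is 0.681, giving y* = 0.749/0.027 = 27.7.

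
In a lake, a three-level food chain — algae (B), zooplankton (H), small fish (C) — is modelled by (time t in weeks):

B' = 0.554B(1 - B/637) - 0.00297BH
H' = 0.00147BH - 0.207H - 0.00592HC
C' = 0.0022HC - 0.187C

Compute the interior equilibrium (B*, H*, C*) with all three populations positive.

B* ≈ 347, H* ≈ 85, C* ≈ 51.1

From dC/dt = 0: 0.0022H* = 0.187, so H* = 85.
From dB/dt = 0: 0.554(1 - B*/637) = 0.00297·85, giving B* = 637·(1 - 0.456) = 347.
From dH/dt = 0: 0.00147·347 - 0.207 = 0.00592C*, so C* = 0.303/0.00592 = 51.1.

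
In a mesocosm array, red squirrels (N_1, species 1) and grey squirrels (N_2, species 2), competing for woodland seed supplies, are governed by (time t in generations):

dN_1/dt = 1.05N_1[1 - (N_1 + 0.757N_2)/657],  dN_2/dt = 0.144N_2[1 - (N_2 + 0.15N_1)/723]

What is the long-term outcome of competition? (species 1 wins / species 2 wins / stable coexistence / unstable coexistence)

Compare the nullcline intercepts: K1/α12 = 657/0.757 = 868 > K2 = 723; K2/α21 = 723/0.15 = 4820 > K1 = 657.
Since both inequalities hold, each species can invade when rare, so the interior equilibrium is stable.

stable coexistence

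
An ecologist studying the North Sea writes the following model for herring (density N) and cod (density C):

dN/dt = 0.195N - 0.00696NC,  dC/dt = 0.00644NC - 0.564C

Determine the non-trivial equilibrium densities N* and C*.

N* ≈ 87.6, C* ≈ 28

Set dC/dt = 0 with C > 0: 0.00644N - 0.564 = 0, so N* = 0.564/0.00644 = 87.6.
Set dN/dt = 0 with N > 0: 0.195 - 0.00696C = 0, so C* = 0.195/0.00696 = 28.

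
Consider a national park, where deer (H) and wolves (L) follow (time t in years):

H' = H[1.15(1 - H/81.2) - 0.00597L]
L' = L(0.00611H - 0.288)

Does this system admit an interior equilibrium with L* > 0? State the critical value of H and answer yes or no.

The predator equation gives dL/dt > 0 only when H > 0.288/0.00611 = 47.1.
Without the predator, H → K = 81.2. Since 81.2 > 47.1, the predator can invade and persist.

Threshold H = 47.1; K > 47.1, so yes, the predator persists.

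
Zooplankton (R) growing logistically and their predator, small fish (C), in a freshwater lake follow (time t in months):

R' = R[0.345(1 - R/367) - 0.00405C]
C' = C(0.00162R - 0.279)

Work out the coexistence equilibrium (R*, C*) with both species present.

R* ≈ 172, C* ≈ 45.2

From dC/dt = 0 with C > 0: 0.00162R* = 0.279, so R* = 172.
Substitute into dR/dt = 0: 0.345(1 - 172/367) = 0.00405C*.
The bracket is 0.531, giving C* = 0.183/0.00405 = 45.2.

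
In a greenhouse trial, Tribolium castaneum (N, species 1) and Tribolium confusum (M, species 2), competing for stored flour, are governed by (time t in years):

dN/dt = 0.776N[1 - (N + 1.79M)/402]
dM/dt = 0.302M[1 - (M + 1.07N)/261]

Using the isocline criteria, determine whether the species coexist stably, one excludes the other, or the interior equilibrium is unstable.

unstable coexistence (outcome depends on initial conditions)

Compare the nullcline intercepts: K1/α12 = 402/1.79 = 225 < K2 = 261; K2/α21 = 261/1.07 = 244 < K1 = 402.
Since both are reversed, neither can invade when rare; the interior point is a saddle.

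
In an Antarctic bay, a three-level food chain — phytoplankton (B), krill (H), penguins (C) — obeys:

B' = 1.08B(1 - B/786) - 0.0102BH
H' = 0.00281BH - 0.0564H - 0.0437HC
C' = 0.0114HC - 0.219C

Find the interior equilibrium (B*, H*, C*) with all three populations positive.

B* ≈ 643, H* ≈ 19.2, C* ≈ 40.1

From dC/dt = 0: 0.0114H* = 0.219, so H* = 19.2.
From dB/dt = 0: 1.08(1 - B*/786) = 0.0102·19.2, giving B* = 786·(1 - 0.181) = 643.
From dH/dt = 0: 0.00281·643 - 0.0564 = 0.0437C*, so C* = 1.75/0.0437 = 40.1.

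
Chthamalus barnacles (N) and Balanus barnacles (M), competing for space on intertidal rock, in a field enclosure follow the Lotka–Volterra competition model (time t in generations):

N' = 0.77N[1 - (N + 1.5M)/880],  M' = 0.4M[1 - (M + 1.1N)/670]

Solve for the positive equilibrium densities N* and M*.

N* ≈ 192, M* ≈ 458

Setting both brackets to zero gives the nullclines N + 1.5M = 880 and 1.1N + M = 670.
Substituting M = 670 - 1.1N into the first: N(1 - 1.5·1.1) = 880 - 1.5·670.
So N* = -125/-0.65 = 192, and then M* = 670 - 1.1·192 = 458.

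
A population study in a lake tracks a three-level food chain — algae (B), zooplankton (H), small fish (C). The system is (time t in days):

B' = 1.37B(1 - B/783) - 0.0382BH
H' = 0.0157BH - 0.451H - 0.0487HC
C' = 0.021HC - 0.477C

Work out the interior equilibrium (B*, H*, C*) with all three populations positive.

From dC/dt = 0: 0.021H* = 0.477, so H* = 22.7.
From dB/dt = 0: 1.37(1 - B*/783) = 0.0382·22.7, giving B* = 783·(1 - 0.633) = 287.
From dH/dt = 0: 0.0157·287 - 0.451 = 0.0487C*, so C* = 4.06/0.0487 = 83.3.

B* ≈ 287, H* ≈ 22.7, C* ≈ 83.3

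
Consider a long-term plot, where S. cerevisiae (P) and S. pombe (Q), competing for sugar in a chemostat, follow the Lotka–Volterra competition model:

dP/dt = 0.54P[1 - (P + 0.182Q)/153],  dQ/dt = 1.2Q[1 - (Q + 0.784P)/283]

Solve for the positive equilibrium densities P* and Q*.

P* ≈ 118, Q* ≈ 190

Setting both brackets to zero gives the nullclines P + 0.182Q = 153 and 0.784P + Q = 283.
Substituting Q = 283 - 0.784P into the first: P(1 - 0.182·0.784) = 153 - 0.182·283.
So P* = 101/0.857 = 118, and then Q* = 283 - 0.784·118 = 190.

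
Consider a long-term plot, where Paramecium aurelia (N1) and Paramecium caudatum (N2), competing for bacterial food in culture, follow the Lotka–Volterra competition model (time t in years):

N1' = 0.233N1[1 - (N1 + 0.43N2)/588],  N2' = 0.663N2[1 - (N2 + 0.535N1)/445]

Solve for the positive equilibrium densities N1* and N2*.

N1* ≈ 515, N2* ≈ 169

Setting both brackets to zero gives the nullclines N1 + 0.43N2 = 588 and 0.535N1 + N2 = 445.
Substituting N2 = 445 - 0.535N1 into the first: N1(1 - 0.43·0.535) = 588 - 0.43·445.
So N1* = 397/0.77 = 515, and then N2* = 445 - 0.535·515 = 169.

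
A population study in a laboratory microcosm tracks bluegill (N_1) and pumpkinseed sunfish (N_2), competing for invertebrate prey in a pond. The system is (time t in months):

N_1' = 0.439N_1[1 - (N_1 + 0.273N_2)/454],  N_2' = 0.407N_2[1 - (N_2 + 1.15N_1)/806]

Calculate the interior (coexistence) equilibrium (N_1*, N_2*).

Setting both brackets to zero gives the nullclines N_1 + 0.273N_2 = 454 and 1.15N_1 + N_2 = 806.
Substituting N_2 = 806 - 1.15N_1 into the first: N_1(1 - 0.273·1.15) = 454 - 0.273·806.
So N_1* = 234/0.686 = 341, and then N_2* = 806 - 1.15·341 = 414.

N_1* ≈ 341, N_2* ≈ 414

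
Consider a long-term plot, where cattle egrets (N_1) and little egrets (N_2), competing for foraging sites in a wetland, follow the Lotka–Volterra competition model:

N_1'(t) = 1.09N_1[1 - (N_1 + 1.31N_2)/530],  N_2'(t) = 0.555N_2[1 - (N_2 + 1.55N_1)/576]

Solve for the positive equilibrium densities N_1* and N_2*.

N_1* ≈ 218, N_2* ≈ 238

Setting both brackets to zero gives the nullclines N_1 + 1.31N_2 = 530 and 1.55N_1 + N_2 = 576.
Substituting N_2 = 576 - 1.55N_1 into the first: N_1(1 - 1.31·1.55) = 530 - 1.31·576.
So N_1* = -225/-1.03 = 218, and then N_2* = 576 - 1.55·218 = 238.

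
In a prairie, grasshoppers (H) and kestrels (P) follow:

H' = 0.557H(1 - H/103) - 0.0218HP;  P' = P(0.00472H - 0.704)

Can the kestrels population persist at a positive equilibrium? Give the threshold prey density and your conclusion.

Threshold H = 149; K < 149, so no, the predator goes extinct.

The predator equation gives dP/dt > 0 only when H > 0.704/0.00472 = 149.
Without the predator, H → K = 103. Since 103 < 149, the predator cannot invade.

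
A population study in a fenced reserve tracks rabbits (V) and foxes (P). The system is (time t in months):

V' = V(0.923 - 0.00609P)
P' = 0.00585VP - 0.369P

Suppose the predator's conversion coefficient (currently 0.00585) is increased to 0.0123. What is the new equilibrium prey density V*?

At the interior fixed point, setting dP/dt = 0 with P > 0 fixes V* = (predator death rate)/(VP coefficient) — independent of the other coefficients.
With the change, V* = 0.369/0.0123 = 30; it falls from 63.1.

V* ≈ 30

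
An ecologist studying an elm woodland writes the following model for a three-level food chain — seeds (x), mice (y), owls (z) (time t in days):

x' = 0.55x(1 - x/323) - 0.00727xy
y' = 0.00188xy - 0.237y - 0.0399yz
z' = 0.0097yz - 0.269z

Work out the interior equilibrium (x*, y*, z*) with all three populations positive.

x* ≈ 205, y* ≈ 27.7, z* ≈ 3.7

From dz/dt = 0: 0.0097y* = 0.269, so y* = 27.7.
From dx/dt = 0: 0.55(1 - x*/323) = 0.00727·27.7, giving x* = 323·(1 - 0.367) = 205.
From dy/dt = 0: 0.00188·205 - 0.237 = 0.0399z*, so z* = 0.148/0.0399 = 3.7.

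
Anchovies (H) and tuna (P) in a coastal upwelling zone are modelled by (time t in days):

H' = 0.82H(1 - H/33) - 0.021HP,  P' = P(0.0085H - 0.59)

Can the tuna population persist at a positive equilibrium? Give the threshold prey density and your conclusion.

The predator equation gives dP/dt > 0 only when H > 0.59/0.0085 = 69.4.
Without the predator, H → K = 33. Since 33 < 69.4, the predator cannot invade.

Threshold H = 69.4; K < 69.4, so no, the predator goes extinct.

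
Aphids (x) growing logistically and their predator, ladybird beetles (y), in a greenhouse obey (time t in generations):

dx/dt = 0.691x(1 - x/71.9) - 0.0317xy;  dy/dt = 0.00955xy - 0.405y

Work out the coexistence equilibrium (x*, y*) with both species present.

From dy/dt = 0 with y > 0: 0.00955x* = 0.405, so x* = 42.4.
Substitute into dx/dt = 0: 0.691(1 - 42.4/71.9) = 0.0317y*.
The bracket is 0.41, giving y* = 0.283/0.0317 = 8.94.

x* ≈ 42.4, y* ≈ 8.94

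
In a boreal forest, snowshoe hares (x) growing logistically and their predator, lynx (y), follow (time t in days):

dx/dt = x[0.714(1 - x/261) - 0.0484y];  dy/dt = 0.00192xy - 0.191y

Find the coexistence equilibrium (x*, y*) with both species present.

From dy/dt = 0 with y > 0: 0.00192x* = 0.191, so x* = 99.5.
Substitute into dx/dt = 0: 0.714(1 - 99.5/261) = 0.0484y*.
The bracket is 0.619, giving y* = 0.442/0.0484 = 9.13.

x* ≈ 99.5, y* ≈ 9.13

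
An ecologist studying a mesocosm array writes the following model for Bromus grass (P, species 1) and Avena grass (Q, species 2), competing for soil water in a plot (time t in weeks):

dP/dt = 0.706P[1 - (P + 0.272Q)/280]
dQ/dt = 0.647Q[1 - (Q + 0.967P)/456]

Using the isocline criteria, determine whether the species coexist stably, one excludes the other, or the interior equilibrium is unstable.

stable coexistence

Compare the nullcline intercepts: K1/α12 = 280/0.272 = 1030 > K2 = 456; K2/α21 = 456/0.967 = 472 > K1 = 280.
Since both inequalities hold, each species can invade when rare, so the interior equilibrium is stable.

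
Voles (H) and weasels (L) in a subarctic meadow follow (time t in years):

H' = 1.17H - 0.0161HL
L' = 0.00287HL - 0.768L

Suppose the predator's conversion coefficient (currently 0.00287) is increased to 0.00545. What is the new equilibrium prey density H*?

At the interior fixed point, setting dL/dt = 0 with L > 0 fixes H* = (predator death rate)/(HL coefficient) — independent of the other coefficients.
With the change, H* = 0.768/0.00545 = 141; it falls from 268.

H* ≈ 141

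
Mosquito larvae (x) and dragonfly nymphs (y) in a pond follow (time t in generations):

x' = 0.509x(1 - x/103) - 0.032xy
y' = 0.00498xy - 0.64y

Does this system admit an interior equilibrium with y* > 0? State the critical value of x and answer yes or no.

The predator equation gives dy/dt > 0 only when x > 0.64/0.00498 = 129.
Without the predator, x → K = 103. Since 103 < 129, the predator cannot invade.

Threshold x = 129; K < 129, so no, the predator goes extinct.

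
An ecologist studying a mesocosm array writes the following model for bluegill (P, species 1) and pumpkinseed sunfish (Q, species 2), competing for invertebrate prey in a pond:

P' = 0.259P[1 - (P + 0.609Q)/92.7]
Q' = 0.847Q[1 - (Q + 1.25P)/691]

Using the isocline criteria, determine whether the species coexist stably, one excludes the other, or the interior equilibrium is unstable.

species 2 excludes species 1

Compare the nullcline intercepts: K1/α12 = 92.7/0.609 = 152 < K2 = 691; K2/α21 = 691/1.25 = 553 > K1 = 92.7.
Since the inequalities point opposite ways, species 2 can invade but species 1 cannot.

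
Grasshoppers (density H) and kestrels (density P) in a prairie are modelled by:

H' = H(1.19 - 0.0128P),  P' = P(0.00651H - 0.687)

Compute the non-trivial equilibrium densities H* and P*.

H* ≈ 106, P* ≈ 93

Set dP/dt = 0 with P > 0: 0.00651H - 0.687 = 0, so H* = 0.687/0.00651 = 106.
Set dH/dt = 0 with H > 0: 1.19 - 0.0128P = 0, so P* = 1.19/0.0128 = 93.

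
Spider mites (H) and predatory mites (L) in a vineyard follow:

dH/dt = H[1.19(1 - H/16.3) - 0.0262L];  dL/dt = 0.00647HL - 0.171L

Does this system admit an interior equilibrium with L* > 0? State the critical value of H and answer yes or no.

The predator equation gives dL/dt > 0 only when H > 0.171/0.00647 = 26.4.
Without the predator, H → K = 16.3. Since 16.3 < 26.4, the predator cannot invade.

Threshold H = 26.4; K < 26.4, so no, the predator goes extinct.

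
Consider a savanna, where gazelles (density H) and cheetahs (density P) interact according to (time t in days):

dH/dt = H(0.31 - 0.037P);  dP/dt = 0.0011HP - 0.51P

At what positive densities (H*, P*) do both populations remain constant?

Set dP/dt = 0 with P > 0: 0.0011H - 0.51 = 0, so H* = 0.51/0.0011 = 464.
Set dH/dt = 0 with H > 0: 0.31 - 0.037P = 0, so P* = 0.31/0.037 = 8.38.

H* ≈ 464, P* ≈ 8.38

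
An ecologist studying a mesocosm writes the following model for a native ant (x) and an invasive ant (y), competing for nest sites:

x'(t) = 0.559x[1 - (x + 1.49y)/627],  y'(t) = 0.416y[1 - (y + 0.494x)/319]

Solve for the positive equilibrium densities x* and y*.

Setting both brackets to zero gives the nullclines x + 1.49y = 627 and 0.494x + y = 319.
Substituting y = 319 - 0.494x into the first: x(1 - 1.49·0.494) = 627 - 1.49·319.
So x* = 152/0.264 = 575, and then y* = 319 - 0.494·575 = 35.1.

x* ≈ 575, y* ≈ 35.1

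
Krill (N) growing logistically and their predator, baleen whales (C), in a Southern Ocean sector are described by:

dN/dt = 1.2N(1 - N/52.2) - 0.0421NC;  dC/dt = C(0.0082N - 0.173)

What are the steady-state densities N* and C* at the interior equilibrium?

N* ≈ 21.1, C* ≈ 17

From dC/dt = 0 with C > 0: 0.0082N* = 0.173, so N* = 21.1.
Substitute into dN/dt = 0: 1.2(1 - 21.1/52.2) = 0.0421C*.
The bracket is 0.596, giving C* = 0.715/0.0421 = 17.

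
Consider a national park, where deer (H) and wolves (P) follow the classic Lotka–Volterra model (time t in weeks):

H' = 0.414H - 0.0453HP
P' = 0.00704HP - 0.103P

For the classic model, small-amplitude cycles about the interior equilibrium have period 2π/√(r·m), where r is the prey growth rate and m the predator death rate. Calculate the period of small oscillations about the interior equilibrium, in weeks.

Here r = 0.414 and m = 0.103, so r·m = 0.0426.
ω = √0.0426 = 0.206 per week, hence T = 2π/ω ≈ 30.4 weeks.

T ≈ 30.4 weeks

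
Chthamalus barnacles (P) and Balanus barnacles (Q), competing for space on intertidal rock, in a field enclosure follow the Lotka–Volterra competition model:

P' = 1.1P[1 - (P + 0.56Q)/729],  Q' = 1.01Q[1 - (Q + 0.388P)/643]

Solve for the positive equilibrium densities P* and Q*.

P* ≈ 471, Q* ≈ 460

Setting both brackets to zero gives the nullclines P + 0.56Q = 729 and 0.388P + Q = 643.
Substituting Q = 643 - 0.388P into the first: P(1 - 0.56·0.388) = 729 - 0.56·643.
So P* = 369/0.783 = 471, and then Q* = 643 - 0.388·471 = 460.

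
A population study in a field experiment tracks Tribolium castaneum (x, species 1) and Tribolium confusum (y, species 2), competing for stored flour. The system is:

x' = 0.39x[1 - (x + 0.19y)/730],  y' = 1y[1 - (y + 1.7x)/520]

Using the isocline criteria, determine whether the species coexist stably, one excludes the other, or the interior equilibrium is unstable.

Compare the nullcline intercepts: K1/α12 = 730/0.19 = 3840 > K2 = 520; K2/α21 = 520/1.7 = 306 < K1 = 730.
Since the inequalities point opposite ways, species 1 can invade but species 2 cannot.

species 1 excludes species 2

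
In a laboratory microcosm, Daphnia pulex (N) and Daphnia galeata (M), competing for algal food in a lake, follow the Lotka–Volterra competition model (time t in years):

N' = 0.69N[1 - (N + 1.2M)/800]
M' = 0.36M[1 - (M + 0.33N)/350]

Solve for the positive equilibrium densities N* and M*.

N* ≈ 629, M* ≈ 142

Setting both brackets to zero gives the nullclines N + 1.2M = 800 and 0.33N + M = 350.
Substituting M = 350 - 0.33N into the first: N(1 - 1.2·0.33) = 800 - 1.2·350.
So N* = 380/0.604 = 629, and then M* = 350 - 0.33·629 = 142.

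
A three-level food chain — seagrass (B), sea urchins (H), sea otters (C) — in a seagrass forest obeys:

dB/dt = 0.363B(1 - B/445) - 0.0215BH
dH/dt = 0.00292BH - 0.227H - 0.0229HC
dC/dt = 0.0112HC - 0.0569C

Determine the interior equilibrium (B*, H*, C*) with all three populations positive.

From dC/dt = 0: 0.0112H* = 0.0569, so H* = 5.08.
From dB/dt = 0: 0.363(1 - B*/445) = 0.0215·5.08, giving B* = 445·(1 - 0.301) = 311.
From dH/dt = 0: 0.00292·311 - 0.227 = 0.0229C*, so C* = 0.681/0.0229 = 29.8.

B* ≈ 311, H* ≈ 5.08, C* ≈ 29.8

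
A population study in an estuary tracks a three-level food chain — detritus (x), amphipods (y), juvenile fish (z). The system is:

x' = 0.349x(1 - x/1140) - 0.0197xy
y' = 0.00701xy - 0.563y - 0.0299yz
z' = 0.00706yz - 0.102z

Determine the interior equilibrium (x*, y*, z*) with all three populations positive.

x* ≈ 210, y* ≈ 14.4, z* ≈ 30.5

From dz/dt = 0: 0.00706y* = 0.102, so y* = 14.4.
From dx/dt = 0: 0.349(1 - x*/1140) = 0.0197·14.4, giving x* = 1140·(1 - 0.816) = 210.
From dy/dt = 0: 0.00701·210 - 0.563 = 0.0299z*, so z* = 0.911/0.0299 = 30.5.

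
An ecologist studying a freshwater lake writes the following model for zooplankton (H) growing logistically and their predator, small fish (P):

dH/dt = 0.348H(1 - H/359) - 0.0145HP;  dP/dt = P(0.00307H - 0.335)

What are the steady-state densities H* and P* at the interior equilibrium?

From dP/dt = 0 with P > 0: 0.00307H* = 0.335, so H* = 109.
Substitute into dH/dt = 0: 0.348(1 - 109/359) = 0.0145P*.
The bracket is 0.696, giving P* = 0.242/0.0145 = 16.7.

H* ≈ 109, P* ≈ 16.7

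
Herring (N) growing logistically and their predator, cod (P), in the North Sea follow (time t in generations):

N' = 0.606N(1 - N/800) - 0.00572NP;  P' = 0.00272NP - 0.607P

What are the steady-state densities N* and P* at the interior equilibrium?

From dP/dt = 0 with P > 0: 0.00272N* = 0.607, so N* = 223.
Substitute into dN/dt = 0: 0.606(1 - 223/800) = 0.00572P*.
The bracket is 0.721, giving P* = 0.437/0.00572 = 76.4.

N* ≈ 223, P* ≈ 76.4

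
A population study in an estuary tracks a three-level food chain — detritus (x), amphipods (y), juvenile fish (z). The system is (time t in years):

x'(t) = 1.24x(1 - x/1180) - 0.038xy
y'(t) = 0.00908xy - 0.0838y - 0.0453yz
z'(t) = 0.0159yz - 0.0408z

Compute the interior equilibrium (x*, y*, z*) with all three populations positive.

From dz/dt = 0: 0.0159y* = 0.0408, so y* = 2.57.
From dx/dt = 0: 1.24(1 - x*/1180) = 0.038·2.57, giving x* = 1180·(1 - 0.0786) = 1090.
From dy/dt = 0: 0.00908·1090 - 0.0838 = 0.0453z*, so z* = 9.79/0.0453 = 216.

x* ≈ 1090, y* ≈ 2.57, z* ≈ 216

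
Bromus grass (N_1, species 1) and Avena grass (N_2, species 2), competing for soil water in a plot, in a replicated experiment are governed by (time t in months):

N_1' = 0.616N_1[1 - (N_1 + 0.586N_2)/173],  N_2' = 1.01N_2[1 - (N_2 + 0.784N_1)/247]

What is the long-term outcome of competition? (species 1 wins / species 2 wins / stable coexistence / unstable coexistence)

Compare the nullcline intercepts: K1/α12 = 173/0.586 = 295 > K2 = 247; K2/α21 = 247/0.784 = 315 > K1 = 173.
Since both inequalities hold, each species can invade when rare, so the interior equilibrium is stable.

stable coexistence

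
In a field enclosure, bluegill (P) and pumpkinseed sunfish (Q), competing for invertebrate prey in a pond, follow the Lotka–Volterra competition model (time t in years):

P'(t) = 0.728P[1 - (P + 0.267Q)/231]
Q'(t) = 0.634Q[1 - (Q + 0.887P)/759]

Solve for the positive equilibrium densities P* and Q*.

P* ≈ 37.1, Q* ≈ 726

Setting both brackets to zero gives the nullclines P + 0.267Q = 231 and 0.887P + Q = 759.
Substituting Q = 759 - 0.887P into the first: P(1 - 0.267·0.887) = 231 - 0.267·759.
So P* = 28.3/0.763 = 37.1, and then Q* = 759 - 0.887·37.1 = 726.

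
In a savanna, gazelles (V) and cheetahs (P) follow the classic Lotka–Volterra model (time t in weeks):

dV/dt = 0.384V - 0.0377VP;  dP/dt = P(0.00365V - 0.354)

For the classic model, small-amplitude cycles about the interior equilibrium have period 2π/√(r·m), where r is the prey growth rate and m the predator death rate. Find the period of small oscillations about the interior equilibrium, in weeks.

T ≈ 17 weeks

Here r = 0.384 and m = 0.354, so r·m = 0.136.
ω = √0.136 = 0.369 per week, hence T = 2π/ω ≈ 17 weeks.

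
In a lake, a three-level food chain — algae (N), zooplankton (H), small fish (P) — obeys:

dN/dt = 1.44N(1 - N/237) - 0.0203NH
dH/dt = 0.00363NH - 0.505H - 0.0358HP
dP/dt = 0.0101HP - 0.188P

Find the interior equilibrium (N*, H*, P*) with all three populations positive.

From dP/dt = 0: 0.0101H* = 0.188, so H* = 18.6.
From dN/dt = 0: 1.44(1 - N*/237) = 0.0203·18.6, giving N* = 237·(1 - 0.262) = 175.
From dH/dt = 0: 0.00363·175 - 0.505 = 0.0358P*, so P* = 0.13/0.0358 = 3.62.

N* ≈ 175, H* ≈ 18.6, P* ≈ 3.62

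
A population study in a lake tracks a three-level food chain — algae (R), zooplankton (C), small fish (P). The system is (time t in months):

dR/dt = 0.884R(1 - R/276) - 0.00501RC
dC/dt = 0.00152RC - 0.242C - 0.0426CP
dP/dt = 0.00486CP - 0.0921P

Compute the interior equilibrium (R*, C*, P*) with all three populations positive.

From dP/dt = 0: 0.00486C* = 0.0921, so C* = 19.
From dR/dt = 0: 0.884(1 - R*/276) = 0.00501·19, giving R* = 276·(1 - 0.107) = 246.
From dC/dt = 0: 0.00152·246 - 0.242 = 0.0426P*, so P* = 0.132/0.0426 = 3.11.

R* ≈ 246, C* ≈ 19, P* ≈ 3.11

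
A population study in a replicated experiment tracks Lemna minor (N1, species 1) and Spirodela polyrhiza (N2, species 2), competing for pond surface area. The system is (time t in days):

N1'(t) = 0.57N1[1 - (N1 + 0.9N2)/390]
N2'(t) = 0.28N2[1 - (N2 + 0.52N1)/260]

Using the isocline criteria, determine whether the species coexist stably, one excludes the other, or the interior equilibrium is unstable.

Compare the nullcline intercepts: K1/α12 = 390/0.9 = 433 > K2 = 260; K2/α21 = 260/0.52 = 500 > K1 = 390.
Since both inequalities hold, each species can invade when rare, so the interior equilibrium is stable.

stable coexistence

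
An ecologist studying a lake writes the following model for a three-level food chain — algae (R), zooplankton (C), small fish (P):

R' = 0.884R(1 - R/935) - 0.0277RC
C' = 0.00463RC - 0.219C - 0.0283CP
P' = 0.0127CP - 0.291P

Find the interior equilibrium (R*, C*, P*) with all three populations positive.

From dP/dt = 0: 0.0127C* = 0.291, so C* = 22.9.
From dR/dt = 0: 0.884(1 - R*/935) = 0.0277·22.9, giving R* = 935·(1 - 0.718) = 264.
From dC/dt = 0: 0.00463·264 - 0.219 = 0.0283P*, so P* = 1/0.0283 = 35.4.

R* ≈ 264, C* ≈ 22.9, P* ≈ 35.4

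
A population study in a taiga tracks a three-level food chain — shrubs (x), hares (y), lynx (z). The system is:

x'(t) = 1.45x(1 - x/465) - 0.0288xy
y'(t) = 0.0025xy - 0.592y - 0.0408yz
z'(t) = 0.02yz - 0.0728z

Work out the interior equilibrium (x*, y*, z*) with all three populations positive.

From dz/dt = 0: 0.02y* = 0.0728, so y* = 3.64.
From dx/dt = 0: 1.45(1 - x*/465) = 0.0288·3.64, giving x* = 465·(1 - 0.0723) = 431.
From dy/dt = 0: 0.0025·431 - 0.592 = 0.0408z*, so z* = 0.486/0.0408 = 11.9.

x* ≈ 431, y* ≈ 3.64, z* ≈ 11.9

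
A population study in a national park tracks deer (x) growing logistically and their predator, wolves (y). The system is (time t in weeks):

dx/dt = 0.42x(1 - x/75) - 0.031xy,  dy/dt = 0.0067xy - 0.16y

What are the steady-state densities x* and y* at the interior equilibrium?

From dy/dt = 0 with y > 0: 0.0067x* = 0.16, so x* = 23.9.
Substitute into dx/dt = 0: 0.42(1 - 23.9/75) = 0.031y*.
The bracket is 0.682, giving y* = 0.286/0.031 = 9.23.

x* ≈ 23.9, y* ≈ 9.23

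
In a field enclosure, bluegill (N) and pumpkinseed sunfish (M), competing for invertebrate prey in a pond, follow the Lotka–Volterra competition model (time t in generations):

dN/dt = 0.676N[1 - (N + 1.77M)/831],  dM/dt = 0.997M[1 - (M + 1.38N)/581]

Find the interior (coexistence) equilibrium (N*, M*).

Setting both brackets to zero gives the nullclines N + 1.77M = 831 and 1.38N + M = 581.
Substituting M = 581 - 1.38N into the first: N(1 - 1.77·1.38) = 831 - 1.77·581.
So N* = -197/-1.44 = 137, and then M* = 581 - 1.38·137 = 392.

N* ≈ 137, M* ≈ 392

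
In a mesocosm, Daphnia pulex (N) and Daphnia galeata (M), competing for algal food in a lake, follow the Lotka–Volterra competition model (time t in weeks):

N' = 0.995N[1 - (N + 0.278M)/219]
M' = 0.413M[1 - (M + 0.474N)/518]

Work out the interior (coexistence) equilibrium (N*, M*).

N* ≈ 86.4, M* ≈ 477

Setting both brackets to zero gives the nullclines N + 0.278M = 219 and 0.474N + M = 518.
Substituting M = 518 - 0.474N into the first: N(1 - 0.278·0.474) = 219 - 0.278·518.
So N* = 75/0.868 = 86.4, and then M* = 518 - 0.474·86.4 = 477.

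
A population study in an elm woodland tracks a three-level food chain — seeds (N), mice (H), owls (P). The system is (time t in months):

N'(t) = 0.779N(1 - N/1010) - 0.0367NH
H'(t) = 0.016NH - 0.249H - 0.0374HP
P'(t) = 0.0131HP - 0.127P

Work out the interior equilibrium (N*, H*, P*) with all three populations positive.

From dP/dt = 0: 0.0131H* = 0.127, so H* = 9.69.
From dN/dt = 0: 0.779(1 - N*/1010) = 0.0367·9.69, giving N* = 1010·(1 - 0.457) = 549.
From dH/dt = 0: 0.016·549 - 0.249 = 0.0374P*, so P* = 8.53/0.0374 = 228.

N* ≈ 549, H* ≈ 9.69, P* ≈ 228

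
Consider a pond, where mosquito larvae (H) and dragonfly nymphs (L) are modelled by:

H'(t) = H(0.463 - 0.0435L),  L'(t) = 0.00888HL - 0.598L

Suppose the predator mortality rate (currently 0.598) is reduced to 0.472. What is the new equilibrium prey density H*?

At the interior fixed point, setting dL/dt = 0 with L > 0 fixes H* = (predator death rate)/(HL coefficient) — independent of the other coefficients.
With the change, H* = 0.472/0.00888 = 53.2; it falls from 67.3.

H* ≈ 53.2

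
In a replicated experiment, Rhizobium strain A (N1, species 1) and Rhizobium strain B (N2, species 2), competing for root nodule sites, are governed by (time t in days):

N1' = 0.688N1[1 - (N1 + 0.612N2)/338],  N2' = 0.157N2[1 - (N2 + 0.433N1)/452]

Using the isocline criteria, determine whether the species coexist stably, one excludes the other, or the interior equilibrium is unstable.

Compare the nullcline intercepts: K1/α12 = 338/0.612 = 552 > K2 = 452; K2/α21 = 452/0.433 = 1040 > K1 = 338.
Since both inequalities hold, each species can invade when rare, so the interior equilibrium is stable.

stable coexistence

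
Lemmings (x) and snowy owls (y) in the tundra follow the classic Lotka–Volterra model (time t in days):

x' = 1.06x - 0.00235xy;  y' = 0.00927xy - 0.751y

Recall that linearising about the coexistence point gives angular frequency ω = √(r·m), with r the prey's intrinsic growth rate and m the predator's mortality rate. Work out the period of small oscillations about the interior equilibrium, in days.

T ≈ 7.04 days

Here r = 1.06 and m = 0.751, so r·m = 0.796.
ω = √0.796 = 0.892 per day, hence T = 2π/ω ≈ 7.04 days.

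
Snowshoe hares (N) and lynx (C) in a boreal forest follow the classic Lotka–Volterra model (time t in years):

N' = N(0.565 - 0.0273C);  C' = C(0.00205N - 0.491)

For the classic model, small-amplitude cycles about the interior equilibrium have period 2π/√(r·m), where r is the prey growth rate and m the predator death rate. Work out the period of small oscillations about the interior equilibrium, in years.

Here r = 0.565 and m = 0.491, so r·m = 0.277.
ω = √0.277 = 0.527 per year, hence T = 2π/ω ≈ 11.9 years.

T ≈ 11.9 years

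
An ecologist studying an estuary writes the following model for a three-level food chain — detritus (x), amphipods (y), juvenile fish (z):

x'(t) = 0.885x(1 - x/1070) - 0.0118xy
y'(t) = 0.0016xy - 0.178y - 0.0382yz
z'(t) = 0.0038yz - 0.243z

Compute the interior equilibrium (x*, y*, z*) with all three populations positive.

From dz/dt = 0: 0.0038y* = 0.243, so y* = 63.9.
From dx/dt = 0: 0.885(1 - x*/1070) = 0.0118·63.9, giving x* = 1070·(1 - 0.853) = 158.
From dy/dt = 0: 0.0016·158 - 0.178 = 0.0382z*, so z* = 0.0743/0.0382 = 1.94.

x* ≈ 158, y* ≈ 63.9, z* ≈ 1.94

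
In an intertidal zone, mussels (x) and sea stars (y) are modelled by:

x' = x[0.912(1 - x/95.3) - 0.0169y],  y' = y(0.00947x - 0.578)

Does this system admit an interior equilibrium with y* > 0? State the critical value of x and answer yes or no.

Threshold x = 61; K > 61, so yes, the predator persists.

The predator equation gives dy/dt > 0 only when x > 0.578/0.00947 = 61.
Without the predator, x → K = 95.3. Since 95.3 > 61, the predator can invade and persist.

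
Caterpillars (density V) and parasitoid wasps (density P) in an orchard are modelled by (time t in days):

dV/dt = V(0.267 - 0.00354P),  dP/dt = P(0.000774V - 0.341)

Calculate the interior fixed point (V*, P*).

Set dP/dt = 0 with P > 0: 0.000774V - 0.341 = 0, so V* = 0.341/0.000774 = 441.
Set dV/dt = 0 with V > 0: 0.267 - 0.00354P = 0, so P* = 0.267/0.00354 = 75.4.

V* ≈ 441, P* ≈ 75.4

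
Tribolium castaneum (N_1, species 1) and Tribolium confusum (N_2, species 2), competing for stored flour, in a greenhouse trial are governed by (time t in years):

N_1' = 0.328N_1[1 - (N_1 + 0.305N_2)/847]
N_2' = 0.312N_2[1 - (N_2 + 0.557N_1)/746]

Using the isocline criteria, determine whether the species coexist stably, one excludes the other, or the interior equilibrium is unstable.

stable coexistence

Compare the nullcline intercepts: K1/α12 = 847/0.305 = 2780 > K2 = 746; K2/α21 = 746/0.557 = 1340 > K1 = 847.
Since both inequalities hold, each species can invade when rare, so the interior equilibrium is stable.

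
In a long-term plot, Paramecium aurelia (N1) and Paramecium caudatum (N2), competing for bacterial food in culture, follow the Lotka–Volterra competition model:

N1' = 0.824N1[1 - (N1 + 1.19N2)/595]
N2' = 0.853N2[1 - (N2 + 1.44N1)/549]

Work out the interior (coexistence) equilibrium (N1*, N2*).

N1* ≈ 81.7, N2* ≈ 431

Setting both brackets to zero gives the nullclines N1 + 1.19N2 = 595 and 1.44N1 + N2 = 549.
Substituting N2 = 549 - 1.44N1 into the first: N1(1 - 1.19·1.44) = 595 - 1.19·549.
So N1* = -58.3/-0.714 = 81.7, and then N2* = 549 - 1.44·81.7 = 431.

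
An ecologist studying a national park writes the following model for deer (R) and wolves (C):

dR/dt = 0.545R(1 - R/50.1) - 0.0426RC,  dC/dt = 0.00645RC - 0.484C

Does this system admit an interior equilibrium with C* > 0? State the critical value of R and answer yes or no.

Threshold R = 75; K < 75, so no, the predator goes extinct.

The predator equation gives dC/dt > 0 only when R > 0.484/0.00645 = 75.
Without the predator, R → K = 50.1. Since 50.1 < 75, the predator cannot invade.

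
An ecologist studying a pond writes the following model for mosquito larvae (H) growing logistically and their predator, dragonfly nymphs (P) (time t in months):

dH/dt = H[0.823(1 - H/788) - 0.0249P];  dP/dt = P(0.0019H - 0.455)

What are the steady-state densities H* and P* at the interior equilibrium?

From dP/dt = 0 with P > 0: 0.0019H* = 0.455, so H* = 239.
Substitute into dH/dt = 0: 0.823(1 - 239/788) = 0.0249P*.
The bracket is 0.696, giving P* = 0.573/0.0249 = 23.

H* ≈ 239, P* ≈ 23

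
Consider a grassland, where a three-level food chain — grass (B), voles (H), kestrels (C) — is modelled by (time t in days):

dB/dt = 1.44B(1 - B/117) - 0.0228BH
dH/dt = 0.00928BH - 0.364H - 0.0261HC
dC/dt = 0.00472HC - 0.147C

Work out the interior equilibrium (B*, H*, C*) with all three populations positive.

B* ≈ 59.3, H* ≈ 31.1, C* ≈ 7.14

From dC/dt = 0: 0.00472H* = 0.147, so H* = 31.1.
From dB/dt = 0: 1.44(1 - B*/117) = 0.0228·31.1, giving B* = 117·(1 - 0.493) = 59.3.
From dH/dt = 0: 0.00928·59.3 - 0.364 = 0.0261C*, so C* = 0.186/0.0261 = 7.14.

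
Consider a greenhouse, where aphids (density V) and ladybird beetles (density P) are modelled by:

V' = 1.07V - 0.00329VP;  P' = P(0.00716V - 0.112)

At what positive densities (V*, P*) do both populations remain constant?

Set dP/dt = 0 with P > 0: 0.00716V - 0.112 = 0, so V* = 0.112/0.00716 = 15.6.
Set dV/dt = 0 with V > 0: 1.07 - 0.00329P = 0, so P* = 1.07/0.00329 = 325.

V* ≈ 15.6, P* ≈ 325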